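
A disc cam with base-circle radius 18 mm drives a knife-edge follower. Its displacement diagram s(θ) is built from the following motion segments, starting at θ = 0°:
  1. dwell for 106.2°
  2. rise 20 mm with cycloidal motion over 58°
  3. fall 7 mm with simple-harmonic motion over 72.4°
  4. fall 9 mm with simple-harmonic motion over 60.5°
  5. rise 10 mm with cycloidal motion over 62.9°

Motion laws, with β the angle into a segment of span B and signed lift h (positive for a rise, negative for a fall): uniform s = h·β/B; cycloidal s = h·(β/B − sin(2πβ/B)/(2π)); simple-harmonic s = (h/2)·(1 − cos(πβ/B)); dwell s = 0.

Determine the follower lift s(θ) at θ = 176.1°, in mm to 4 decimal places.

seg 1 [0°–106.2°] dwell: s stays 0.0000
seg 2 [106.2°–164.2°] cycloidal, h=20: full span → s += 20 → s = 20.0000
seg 3 [164.2°–236.6°] simple-harmonic, h=-7: θ=176.1° here. β=11.9, B=72.4. -7/2·(1 − cos(π·0.1644)) = -0.4563 → s = 19.5437

19.5437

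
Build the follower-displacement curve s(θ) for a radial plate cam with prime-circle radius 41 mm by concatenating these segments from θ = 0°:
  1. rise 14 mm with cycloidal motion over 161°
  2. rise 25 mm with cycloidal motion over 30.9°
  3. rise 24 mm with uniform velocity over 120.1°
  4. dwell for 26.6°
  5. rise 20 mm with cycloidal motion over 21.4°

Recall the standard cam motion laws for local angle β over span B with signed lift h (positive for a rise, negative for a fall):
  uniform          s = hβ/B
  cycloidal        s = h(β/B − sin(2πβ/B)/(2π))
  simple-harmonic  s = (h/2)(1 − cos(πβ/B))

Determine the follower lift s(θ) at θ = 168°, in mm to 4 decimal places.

seg 1 [0°–161°] cycloidal, h=14: full span → s += 14 → s = 14.0000
seg 2 [161°–191.9°] cycloidal, h=25: θ=168° here. β=7, B=30.9. 25·(0.2265 − sin(2π·0.2265)/(2π)) = 1.7277 → s = 15.7277

15.7277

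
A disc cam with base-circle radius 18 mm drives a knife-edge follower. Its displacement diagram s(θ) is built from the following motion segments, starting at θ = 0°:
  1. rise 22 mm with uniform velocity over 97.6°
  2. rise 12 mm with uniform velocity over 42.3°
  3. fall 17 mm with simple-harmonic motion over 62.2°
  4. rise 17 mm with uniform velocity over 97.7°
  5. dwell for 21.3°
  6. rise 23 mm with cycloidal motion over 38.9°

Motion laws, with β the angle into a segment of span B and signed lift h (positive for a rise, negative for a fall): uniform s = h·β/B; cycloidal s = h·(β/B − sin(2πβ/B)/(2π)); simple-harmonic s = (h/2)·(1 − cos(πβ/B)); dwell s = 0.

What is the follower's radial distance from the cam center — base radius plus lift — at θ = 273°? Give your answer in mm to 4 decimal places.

seg 1 [0°–97.6°] uniform, h=22: full span → s += 22 → s = 22.0000
seg 2 [97.6°–139.9°] uniform, h=12: full span → s += 12 → s = 34.0000
seg 3 [139.9°–202.1°] simple-harmonic, h=-17: full span → s += -17 → s = 17.0000
seg 4 [202.1°–299.8°] uniform, h=17: θ=273° here. β=70.9, B=97.7. 17·70.9/97.7 = 12.3367 → s = 29.3367
radial distance = base radius + s = 18 + 29.3367 = 47.3367

47.3367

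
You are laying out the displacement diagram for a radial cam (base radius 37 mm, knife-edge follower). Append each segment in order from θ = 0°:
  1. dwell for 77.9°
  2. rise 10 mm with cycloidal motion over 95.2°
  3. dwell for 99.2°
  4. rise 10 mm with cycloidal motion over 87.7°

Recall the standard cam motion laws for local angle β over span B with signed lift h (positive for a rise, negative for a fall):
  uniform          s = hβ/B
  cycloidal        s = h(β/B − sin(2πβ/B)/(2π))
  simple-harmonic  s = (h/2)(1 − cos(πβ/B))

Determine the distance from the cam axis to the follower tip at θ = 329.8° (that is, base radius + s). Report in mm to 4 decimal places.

seg 1 [0°–77.9°] dwell: s stays 0.0000
seg 2 [77.9°–173.1°] cycloidal, h=10: full span → s += 10 → s = 10.0000
seg 3 [173.1°–272.3°] dwell: s stays 10.0000
seg 4 [272.3°–360°] cycloidal, h=10: θ=329.8° here. β=57.5, B=87.7. 10·(0.6556 − sin(2π·0.6556)/(2π)) = 7.8764 → s = 17.8764
radial distance = base radius + s = 37 + 17.8764 = 54.8764

54.8764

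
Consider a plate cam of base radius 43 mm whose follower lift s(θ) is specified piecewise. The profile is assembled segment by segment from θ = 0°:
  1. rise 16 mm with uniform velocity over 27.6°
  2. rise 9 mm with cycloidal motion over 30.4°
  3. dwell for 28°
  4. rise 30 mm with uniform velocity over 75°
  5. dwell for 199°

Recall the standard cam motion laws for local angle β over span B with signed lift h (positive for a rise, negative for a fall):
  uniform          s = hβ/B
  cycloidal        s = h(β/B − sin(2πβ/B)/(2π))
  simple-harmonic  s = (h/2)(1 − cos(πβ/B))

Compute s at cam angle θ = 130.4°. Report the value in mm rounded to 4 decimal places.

seg 1 [0°–27.6°] uniform, h=16: full span → s += 16 → s = 16.0000
seg 2 [27.6°–58°] cycloidal, h=9: full span → s += 9 → s = 25.0000
seg 3 [58°–86°] dwell: s stays 25.0000
seg 4 [86°–161°] uniform, h=30: θ=130.4° here. β=44.4, B=75. 30·44.4/75 = 17.7600 → s = 42.7600

42.7600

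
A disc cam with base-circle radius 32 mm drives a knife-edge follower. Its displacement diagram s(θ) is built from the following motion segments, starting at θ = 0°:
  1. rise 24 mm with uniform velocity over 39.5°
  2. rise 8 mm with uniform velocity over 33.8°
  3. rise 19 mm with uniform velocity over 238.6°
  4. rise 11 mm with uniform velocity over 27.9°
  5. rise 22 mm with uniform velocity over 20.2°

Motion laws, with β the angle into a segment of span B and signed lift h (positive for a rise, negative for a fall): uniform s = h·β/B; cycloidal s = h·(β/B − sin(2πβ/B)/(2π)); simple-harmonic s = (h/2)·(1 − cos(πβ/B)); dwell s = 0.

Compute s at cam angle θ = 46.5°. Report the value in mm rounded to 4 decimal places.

seg 1 [0°–39.5°] uniform, h=24: full span → s += 24 → s = 24.0000
seg 2 [39.5°–73.3°] uniform, h=8: θ=46.5° here. β=7, B=33.8. 8·7/33.8 = 1.6568 → s = 25.6568

25.6568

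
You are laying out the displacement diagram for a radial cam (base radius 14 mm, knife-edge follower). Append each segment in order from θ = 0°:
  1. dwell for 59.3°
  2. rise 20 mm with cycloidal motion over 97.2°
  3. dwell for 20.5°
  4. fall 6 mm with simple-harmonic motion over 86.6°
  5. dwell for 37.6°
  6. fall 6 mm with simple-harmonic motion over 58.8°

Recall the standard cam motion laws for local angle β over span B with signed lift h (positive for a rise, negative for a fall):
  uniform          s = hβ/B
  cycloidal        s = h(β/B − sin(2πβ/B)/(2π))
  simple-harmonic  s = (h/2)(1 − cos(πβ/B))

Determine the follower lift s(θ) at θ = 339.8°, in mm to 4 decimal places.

seg 1 [0°–59.3°] dwell: s stays 0.0000
seg 2 [59.3°–156.5°] cycloidal, h=20: full span → s += 20 → s = 20.0000
seg 3 [156.5°–177°] dwell: s stays 20.0000
seg 4 [177°–263.6°] simple-harmonic, h=-6: full span → s += -6 → s = 14.0000
seg 5 [263.6°–301.2°] dwell: s stays 14.0000
seg 6 [301.2°–360°] simple-harmonic, h=-6: θ=339.8° here. β=38.6, B=58.8. -6/2·(1 − cos(π·0.6565)) = -4.4160 → s = 9.5840

9.5840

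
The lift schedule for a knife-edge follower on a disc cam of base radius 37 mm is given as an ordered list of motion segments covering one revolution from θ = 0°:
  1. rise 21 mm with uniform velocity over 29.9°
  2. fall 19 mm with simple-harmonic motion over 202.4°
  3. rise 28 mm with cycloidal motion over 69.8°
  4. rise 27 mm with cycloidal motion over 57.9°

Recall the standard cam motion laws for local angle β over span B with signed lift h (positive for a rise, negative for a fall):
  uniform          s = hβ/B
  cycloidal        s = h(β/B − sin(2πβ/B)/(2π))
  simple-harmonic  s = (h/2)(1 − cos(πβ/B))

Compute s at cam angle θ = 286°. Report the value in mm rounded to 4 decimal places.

seg 1 [0°–29.9°] uniform, h=21: full span → s += 21 → s = 21.0000
seg 2 [29.9°–232.3°] simple-harmonic, h=-19: full span → s += -19 → s = 2.0000
seg 3 [232.3°–302.1°] cycloidal, h=28: θ=286° here. β=53.7, B=69.8. 28·(0.7693 − sin(2π·0.7693)/(2π)) = 25.9650 → s = 27.9650

27.9650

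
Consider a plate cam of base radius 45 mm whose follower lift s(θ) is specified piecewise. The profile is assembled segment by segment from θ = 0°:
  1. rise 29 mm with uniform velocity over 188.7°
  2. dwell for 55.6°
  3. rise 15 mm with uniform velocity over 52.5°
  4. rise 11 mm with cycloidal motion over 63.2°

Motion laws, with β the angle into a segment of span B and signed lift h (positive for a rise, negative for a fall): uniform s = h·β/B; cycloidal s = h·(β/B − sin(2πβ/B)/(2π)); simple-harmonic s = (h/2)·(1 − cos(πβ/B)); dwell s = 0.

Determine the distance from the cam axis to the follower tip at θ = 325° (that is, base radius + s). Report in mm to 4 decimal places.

seg 1 [0°–188.7°] uniform, h=29: full span → s += 29 → s = 29.0000
seg 2 [188.7°–244.3°] dwell: s stays 29.0000
seg 3 [244.3°–296.8°] uniform, h=15: full span → s += 15 → s = 44.0000
seg 4 [296.8°–360°] cycloidal, h=11: θ=325° here. β=28.2, B=63.2. 11·(0.4462 − sin(2π·0.4462)/(2π)) = 4.3277 → s = 48.3277
radial distance = base radius + s = 45 + 48.3277 = 93.3277

93.3277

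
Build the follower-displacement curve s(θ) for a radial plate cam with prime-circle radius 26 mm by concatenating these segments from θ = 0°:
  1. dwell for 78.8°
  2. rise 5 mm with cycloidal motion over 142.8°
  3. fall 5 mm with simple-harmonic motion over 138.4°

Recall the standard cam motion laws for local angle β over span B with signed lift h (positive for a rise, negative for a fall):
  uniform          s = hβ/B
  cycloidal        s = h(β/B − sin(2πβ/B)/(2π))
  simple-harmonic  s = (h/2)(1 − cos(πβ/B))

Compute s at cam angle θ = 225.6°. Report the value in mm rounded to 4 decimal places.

seg 1 [0°–78.8°] dwell: s stays 0.0000
seg 2 [78.8°–221.6°] cycloidal, h=5: full span → s += 5 → s = 5.0000
seg 3 [221.6°–360°] simple-harmonic, h=-5: θ=225.6° here. β=4, B=138.4. -5/2·(1 − cos(π·0.0289)) = -0.0103 → s = 4.9897

4.9897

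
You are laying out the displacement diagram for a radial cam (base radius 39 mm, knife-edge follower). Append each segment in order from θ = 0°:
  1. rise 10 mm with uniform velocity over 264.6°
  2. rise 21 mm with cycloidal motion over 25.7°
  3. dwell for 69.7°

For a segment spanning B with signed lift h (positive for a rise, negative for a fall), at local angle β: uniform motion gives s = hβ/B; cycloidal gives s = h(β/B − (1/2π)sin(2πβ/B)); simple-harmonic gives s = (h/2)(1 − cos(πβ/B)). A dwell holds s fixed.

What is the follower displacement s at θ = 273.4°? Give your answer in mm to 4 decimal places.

seg 1 [0°–264.6°] uniform, h=10: full span → s += 10 → s = 10.0000
seg 2 [264.6°–290.3°] cycloidal, h=21: θ=273.4° here. β=8.8, B=25.7. 21·(0.3424 − sin(2π·0.3424)/(2π)) = 4.3962 → s = 14.3962

14.3962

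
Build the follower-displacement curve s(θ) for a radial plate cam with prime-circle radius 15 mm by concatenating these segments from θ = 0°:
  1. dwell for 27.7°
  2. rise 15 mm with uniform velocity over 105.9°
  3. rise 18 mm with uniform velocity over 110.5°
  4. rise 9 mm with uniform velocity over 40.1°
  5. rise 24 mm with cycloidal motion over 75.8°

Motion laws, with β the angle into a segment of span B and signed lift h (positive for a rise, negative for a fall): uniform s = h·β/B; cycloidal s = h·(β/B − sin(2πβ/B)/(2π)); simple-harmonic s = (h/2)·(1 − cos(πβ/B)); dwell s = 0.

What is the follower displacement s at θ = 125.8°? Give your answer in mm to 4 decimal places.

seg 1 [0°–27.7°] dwell: s stays 0.0000
seg 2 [27.7°–133.6°] uniform, h=15: θ=125.8° here. β=98.1, B=105.9. 15·98.1/105.9 = 13.8952 → s = 13.8952

13.8952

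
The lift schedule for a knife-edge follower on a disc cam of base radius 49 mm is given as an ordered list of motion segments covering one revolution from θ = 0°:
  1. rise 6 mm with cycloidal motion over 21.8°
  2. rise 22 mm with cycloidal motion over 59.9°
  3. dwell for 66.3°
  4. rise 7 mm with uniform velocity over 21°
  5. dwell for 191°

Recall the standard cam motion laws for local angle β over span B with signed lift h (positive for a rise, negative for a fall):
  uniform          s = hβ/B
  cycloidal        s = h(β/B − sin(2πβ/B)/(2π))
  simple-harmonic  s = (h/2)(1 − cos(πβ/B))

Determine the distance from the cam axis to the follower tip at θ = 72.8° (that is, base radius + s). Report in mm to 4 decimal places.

seg 1 [0°–21.8°] cycloidal, h=6: full span → s += 6 → s = 6.0000
seg 2 [21.8°–81.7°] cycloidal, h=22: θ=72.8° here. β=51, B=59.9. 22·(0.8514 − sin(2π·0.8514)/(2π)) = 21.5455 → s = 27.5455
radial distance = base radius + s = 49 + 27.5455 = 76.5455

76.5455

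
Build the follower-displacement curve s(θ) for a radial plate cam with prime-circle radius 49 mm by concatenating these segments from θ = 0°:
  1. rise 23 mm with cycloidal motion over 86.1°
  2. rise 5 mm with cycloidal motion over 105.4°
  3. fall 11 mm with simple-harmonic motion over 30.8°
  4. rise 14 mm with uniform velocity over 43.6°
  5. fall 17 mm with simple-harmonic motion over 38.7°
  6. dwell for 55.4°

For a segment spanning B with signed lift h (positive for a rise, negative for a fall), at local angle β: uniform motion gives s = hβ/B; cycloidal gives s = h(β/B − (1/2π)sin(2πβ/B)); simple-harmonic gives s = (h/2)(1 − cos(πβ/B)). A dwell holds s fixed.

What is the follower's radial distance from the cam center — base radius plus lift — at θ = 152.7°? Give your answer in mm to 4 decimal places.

seg 1 [0°–86.1°] cycloidal, h=23: full span → s += 23 → s = 23.0000
seg 2 [86.1°–191.5°] cycloidal, h=5: θ=152.7° here. β=66.6, B=105.4. 5·(0.6319 − sin(2π·0.6319)/(2π)) = 3.7459 → s = 26.7459
radial distance = base radius + s = 49 + 26.7459 = 75.7459

75.7459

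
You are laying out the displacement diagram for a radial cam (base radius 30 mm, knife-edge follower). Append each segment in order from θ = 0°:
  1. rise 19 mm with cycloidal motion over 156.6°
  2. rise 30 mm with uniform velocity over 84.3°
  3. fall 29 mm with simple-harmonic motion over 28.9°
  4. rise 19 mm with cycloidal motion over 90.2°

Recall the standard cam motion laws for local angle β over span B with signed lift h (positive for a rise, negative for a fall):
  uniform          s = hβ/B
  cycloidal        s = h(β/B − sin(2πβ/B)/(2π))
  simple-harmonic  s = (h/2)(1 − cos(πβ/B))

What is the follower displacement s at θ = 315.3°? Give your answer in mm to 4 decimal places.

seg 1 [0°–156.6°] cycloidal, h=19: full span → s += 19 → s = 19.0000
seg 2 [156.6°–240.9°] uniform, h=30: full span → s += 30 → s = 49.0000
seg 3 [240.9°–269.8°] simple-harmonic, h=-29: full span → s += -29 → s = 20.0000
seg 4 [269.8°–360°] cycloidal, h=19: θ=315.3° here. β=45.5, B=90.2. 19·(0.5044 − sin(2π·0.5044)/(2π)) = 9.6685 → s = 29.6685

29.6685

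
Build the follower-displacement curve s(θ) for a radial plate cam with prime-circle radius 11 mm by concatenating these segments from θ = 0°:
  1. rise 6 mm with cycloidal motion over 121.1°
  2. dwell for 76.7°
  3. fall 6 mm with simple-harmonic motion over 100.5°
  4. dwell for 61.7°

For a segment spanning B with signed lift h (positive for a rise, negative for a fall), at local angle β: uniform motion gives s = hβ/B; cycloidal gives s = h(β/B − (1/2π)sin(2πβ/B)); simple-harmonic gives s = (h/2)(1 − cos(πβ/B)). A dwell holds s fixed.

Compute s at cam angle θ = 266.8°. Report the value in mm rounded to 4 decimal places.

seg 1 [0°–121.1°] cycloidal, h=6: full span → s += 6 → s = 6.0000
seg 2 [121.1°–197.8°] dwell: s stays 6.0000
seg 3 [197.8°–298.3°] simple-harmonic, h=-6: θ=266.8° here. β=69, B=100.5. -6/2·(1 − cos(π·0.6866)) = -4.6594 → s = 1.3406

1.3406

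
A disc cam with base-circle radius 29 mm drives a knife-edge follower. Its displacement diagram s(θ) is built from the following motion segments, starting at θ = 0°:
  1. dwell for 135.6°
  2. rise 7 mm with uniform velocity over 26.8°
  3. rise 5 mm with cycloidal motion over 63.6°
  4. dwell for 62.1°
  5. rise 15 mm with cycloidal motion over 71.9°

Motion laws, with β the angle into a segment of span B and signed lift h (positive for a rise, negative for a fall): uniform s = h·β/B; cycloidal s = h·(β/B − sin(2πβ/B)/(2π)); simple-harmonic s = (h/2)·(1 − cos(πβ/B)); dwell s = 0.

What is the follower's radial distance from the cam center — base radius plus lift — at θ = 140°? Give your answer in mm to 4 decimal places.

seg 1 [0°–135.6°] dwell: s stays 0.0000
seg 2 [135.6°–162.4°] uniform, h=7: θ=140° here. β=4.4, B=26.8. 7·4.4/26.8 = 1.1493 → s = 1.1493
radial distance = base radius + s = 29 + 1.1493 = 30.1493

30.1493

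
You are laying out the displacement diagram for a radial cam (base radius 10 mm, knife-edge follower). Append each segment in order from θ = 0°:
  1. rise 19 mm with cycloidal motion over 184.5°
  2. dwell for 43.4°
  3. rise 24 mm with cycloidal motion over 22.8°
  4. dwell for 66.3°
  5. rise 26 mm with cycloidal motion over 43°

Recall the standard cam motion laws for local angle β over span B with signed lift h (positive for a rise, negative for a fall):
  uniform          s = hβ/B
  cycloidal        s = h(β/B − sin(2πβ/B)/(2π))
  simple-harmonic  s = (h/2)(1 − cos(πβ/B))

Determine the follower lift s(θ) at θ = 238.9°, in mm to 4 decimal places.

seg 1 [0°–184.5°] cycloidal, h=19: full span → s += 19 → s = 19.0000
seg 2 [184.5°–227.9°] dwell: s stays 19.0000
seg 3 [227.9°–250.7°] cycloidal, h=24: θ=238.9° here. β=11, B=22.8. 24·(0.4825 − sin(2π·0.4825)/(2π)) = 11.1587 → s = 30.1587

30.1587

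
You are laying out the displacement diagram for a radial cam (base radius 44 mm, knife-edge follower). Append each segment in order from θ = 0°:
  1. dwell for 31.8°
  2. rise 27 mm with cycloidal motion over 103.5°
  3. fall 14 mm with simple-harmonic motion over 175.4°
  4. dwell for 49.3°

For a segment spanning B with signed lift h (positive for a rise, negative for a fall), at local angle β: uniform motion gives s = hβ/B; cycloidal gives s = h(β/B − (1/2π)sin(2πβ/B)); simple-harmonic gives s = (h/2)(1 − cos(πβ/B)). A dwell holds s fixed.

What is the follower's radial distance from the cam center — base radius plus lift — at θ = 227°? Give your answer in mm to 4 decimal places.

seg 1 [0°–31.8°] dwell: s stays 0.0000
seg 2 [31.8°–135.3°] cycloidal, h=27: full span → s += 27 → s = 27.0000
seg 3 [135.3°–310.7°] simple-harmonic, h=-14: θ=227° here. β=91.7, B=175.4. -14/2·(1 − cos(π·0.5228)) = -7.5011 → s = 19.4989
radial distance = base radius + s = 44 + 19.4989 = 63.4989

63.4989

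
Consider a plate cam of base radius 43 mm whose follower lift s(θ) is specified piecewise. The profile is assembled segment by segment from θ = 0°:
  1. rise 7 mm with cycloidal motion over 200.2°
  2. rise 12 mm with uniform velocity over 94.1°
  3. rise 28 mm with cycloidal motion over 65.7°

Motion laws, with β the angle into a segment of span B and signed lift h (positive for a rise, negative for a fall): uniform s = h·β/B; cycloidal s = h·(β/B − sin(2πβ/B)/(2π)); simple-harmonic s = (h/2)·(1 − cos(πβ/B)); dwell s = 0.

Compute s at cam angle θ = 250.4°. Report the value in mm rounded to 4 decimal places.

seg 1 [0°–200.2°] cycloidal, h=7: full span → s += 7 → s = 7.0000
seg 2 [200.2°–294.3°] uniform, h=12: θ=250.4° here. β=50.2, B=94.1. 12·50.2/94.1 = 6.4017 → s = 13.4017

13.4017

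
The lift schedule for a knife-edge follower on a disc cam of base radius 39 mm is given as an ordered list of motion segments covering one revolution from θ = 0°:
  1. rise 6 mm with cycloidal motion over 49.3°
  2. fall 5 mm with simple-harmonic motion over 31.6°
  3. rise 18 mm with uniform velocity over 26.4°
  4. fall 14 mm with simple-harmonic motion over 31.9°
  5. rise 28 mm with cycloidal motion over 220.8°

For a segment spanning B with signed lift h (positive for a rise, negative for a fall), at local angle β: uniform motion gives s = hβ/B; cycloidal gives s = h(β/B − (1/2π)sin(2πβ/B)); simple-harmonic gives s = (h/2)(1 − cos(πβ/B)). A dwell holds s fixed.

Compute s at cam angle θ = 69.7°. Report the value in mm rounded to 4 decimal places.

seg 1 [0°–49.3°] cycloidal, h=6: full span → s += 6 → s = 6.0000
seg 2 [49.3°–80.9°] simple-harmonic, h=-5: θ=69.7° here. β=20.4, B=31.6. -5/2·(1 − cos(π·0.6456)) = -3.6039 → s = 2.3961

2.3961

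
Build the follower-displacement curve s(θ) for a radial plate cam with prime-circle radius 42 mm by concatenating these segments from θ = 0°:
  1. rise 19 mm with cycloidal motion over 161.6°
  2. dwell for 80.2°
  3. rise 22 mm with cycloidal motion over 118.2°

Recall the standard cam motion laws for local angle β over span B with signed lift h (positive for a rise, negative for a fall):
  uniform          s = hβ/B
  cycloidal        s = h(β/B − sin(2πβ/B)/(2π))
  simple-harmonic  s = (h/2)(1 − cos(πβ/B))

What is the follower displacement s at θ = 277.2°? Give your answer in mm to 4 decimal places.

seg 1 [0°–161.6°] cycloidal, h=19: full span → s += 19 → s = 19.0000
seg 2 [161.6°–241.8°] dwell: s stays 19.0000
seg 3 [241.8°–360°] cycloidal, h=22: θ=277.2° here. β=35.4, B=118.2. 22·(0.2995 − sin(2π·0.2995)/(2π)) = 3.2554 → s = 22.2554

22.2554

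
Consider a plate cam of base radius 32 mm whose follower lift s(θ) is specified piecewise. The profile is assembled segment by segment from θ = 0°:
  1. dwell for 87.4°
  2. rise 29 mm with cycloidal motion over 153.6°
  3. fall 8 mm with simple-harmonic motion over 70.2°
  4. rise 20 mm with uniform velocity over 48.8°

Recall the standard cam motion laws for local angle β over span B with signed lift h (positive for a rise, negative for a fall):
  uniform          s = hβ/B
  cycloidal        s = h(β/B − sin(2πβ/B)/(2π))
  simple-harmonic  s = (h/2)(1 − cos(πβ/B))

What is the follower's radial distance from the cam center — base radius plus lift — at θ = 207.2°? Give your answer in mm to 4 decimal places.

seg 1 [0°–87.4°] dwell: s stays 0.0000
seg 2 [87.4°–241°] cycloidal, h=29: θ=207.2° here. β=119.8, B=153.6. 29·(0.7799 − sin(2π·0.7799)/(2π)) = 27.1525 → s = 27.1525
radial distance = base radius + s = 32 + 27.1525 = 59.1525

59.1525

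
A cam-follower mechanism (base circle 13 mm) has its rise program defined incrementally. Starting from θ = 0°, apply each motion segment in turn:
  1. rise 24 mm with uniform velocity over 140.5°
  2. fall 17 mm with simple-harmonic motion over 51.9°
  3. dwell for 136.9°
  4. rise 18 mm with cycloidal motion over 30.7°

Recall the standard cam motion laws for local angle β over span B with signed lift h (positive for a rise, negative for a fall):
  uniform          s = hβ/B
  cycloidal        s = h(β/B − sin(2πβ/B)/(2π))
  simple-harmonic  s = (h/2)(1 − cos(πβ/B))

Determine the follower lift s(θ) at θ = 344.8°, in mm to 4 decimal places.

seg 1 [0°–140.5°] uniform, h=24: full span → s += 24 → s = 24.0000
seg 2 [140.5°–192.4°] simple-harmonic, h=-17: full span → s += -17 → s = 7.0000
seg 3 [192.4°–329.3°] dwell: s stays 7.0000
seg 4 [329.3°–360°] cycloidal, h=18: θ=344.8° here. β=15.5, B=30.7. 18·(0.5049 − sin(2π·0.5049)/(2π)) = 9.1759 → s = 16.1759

16.1759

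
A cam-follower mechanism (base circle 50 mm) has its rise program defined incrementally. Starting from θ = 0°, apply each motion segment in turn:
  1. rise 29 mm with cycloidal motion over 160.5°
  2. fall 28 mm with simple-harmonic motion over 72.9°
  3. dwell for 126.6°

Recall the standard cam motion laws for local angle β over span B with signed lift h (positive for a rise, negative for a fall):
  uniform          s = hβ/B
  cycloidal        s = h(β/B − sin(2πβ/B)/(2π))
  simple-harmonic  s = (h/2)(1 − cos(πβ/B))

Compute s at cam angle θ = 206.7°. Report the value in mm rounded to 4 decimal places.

seg 1 [0°–160.5°] cycloidal, h=29: full span → s += 29 → s = 29.0000
seg 2 [160.5°–233.4°] simple-harmonic, h=-28: θ=206.7° here. β=46.2, B=72.9. -28/2·(1 − cos(π·0.6337)) = -19.7108 → s = 9.2892

9.2892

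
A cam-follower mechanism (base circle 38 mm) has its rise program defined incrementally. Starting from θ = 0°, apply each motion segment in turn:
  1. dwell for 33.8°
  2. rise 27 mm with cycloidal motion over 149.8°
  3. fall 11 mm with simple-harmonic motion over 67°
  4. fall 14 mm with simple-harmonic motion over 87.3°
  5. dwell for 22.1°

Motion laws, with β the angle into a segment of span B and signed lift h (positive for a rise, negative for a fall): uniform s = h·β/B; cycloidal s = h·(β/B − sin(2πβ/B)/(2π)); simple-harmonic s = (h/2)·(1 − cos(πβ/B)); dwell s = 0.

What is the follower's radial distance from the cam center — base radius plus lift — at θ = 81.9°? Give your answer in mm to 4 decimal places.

seg 1 [0°–33.8°] dwell: s stays 0.0000
seg 2 [33.8°–183.6°] cycloidal, h=27: θ=81.9° here. β=48.1, B=149.8. 27·(0.3211 − sin(2π·0.3211)/(2π)) = 4.7940 → s = 4.7940
radial distance = base radius + s = 38 + 4.7940 = 42.7940

42.7940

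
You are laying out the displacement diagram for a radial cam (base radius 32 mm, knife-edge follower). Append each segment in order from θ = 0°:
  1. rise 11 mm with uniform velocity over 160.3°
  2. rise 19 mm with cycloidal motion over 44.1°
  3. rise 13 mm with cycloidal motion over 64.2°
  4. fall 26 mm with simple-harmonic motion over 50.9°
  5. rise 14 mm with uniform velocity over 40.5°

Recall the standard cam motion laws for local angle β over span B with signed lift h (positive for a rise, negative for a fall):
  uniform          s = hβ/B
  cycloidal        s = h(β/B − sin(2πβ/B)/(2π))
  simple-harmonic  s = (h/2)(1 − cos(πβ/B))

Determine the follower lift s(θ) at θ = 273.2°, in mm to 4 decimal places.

seg 1 [0°–160.3°] uniform, h=11: full span → s += 11 → s = 11.0000
seg 2 [160.3°–204.4°] cycloidal, h=19: full span → s += 19 → s = 30.0000
seg 3 [204.4°–268.6°] cycloidal, h=13: full span → s += 13 → s = 43.0000
seg 4 [268.6°–319.5°] simple-harmonic, h=-26: θ=273.2° here. β=4.6, B=50.9. -26/2·(1 − cos(π·0.0904)) = -0.5204 → s = 42.4796

42.4796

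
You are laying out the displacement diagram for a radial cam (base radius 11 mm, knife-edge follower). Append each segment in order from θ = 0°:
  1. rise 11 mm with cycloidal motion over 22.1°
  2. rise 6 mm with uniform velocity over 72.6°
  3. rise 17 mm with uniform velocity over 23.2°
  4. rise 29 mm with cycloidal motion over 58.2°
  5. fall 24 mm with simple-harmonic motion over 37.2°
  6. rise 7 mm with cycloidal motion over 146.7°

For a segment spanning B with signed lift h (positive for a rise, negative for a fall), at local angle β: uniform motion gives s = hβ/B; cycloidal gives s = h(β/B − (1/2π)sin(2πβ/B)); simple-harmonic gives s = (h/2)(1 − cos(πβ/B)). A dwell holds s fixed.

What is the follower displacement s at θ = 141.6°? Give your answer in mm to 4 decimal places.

seg 1 [0°–22.1°] cycloidal, h=11: full span → s += 11 → s = 11.0000
seg 2 [22.1°–94.7°] uniform, h=6: full span → s += 6 → s = 17.0000
seg 3 [94.7°–117.9°] uniform, h=17: full span → s += 17 → s = 34.0000
seg 4 [117.9°–176.1°] cycloidal, h=29: θ=141.6° here. β=23.7, B=58.2. 29·(0.4072 − sin(2π·0.4072)/(2π)) = 9.2684 → s = 43.2684

43.2684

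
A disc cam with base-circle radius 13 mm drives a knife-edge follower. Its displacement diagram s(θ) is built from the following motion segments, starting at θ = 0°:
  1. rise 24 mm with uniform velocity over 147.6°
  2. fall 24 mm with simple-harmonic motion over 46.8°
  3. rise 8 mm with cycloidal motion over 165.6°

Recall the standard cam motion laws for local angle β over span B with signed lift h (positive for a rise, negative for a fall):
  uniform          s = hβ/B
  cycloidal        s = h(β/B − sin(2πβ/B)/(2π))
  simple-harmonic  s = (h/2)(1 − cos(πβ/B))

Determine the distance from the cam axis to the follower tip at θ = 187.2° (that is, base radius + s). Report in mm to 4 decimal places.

seg 1 [0°–147.6°] uniform, h=24: full span → s += 24 → s = 24.0000
seg 2 [147.6°–194.4°] simple-harmonic, h=-24: θ=187.2° here. β=39.6, B=46.8. -24/2·(1 − cos(π·0.8462)) = -22.6255 → s = 1.3745
radial distance = base radius + s = 13 + 1.3745 = 14.3745

14.3745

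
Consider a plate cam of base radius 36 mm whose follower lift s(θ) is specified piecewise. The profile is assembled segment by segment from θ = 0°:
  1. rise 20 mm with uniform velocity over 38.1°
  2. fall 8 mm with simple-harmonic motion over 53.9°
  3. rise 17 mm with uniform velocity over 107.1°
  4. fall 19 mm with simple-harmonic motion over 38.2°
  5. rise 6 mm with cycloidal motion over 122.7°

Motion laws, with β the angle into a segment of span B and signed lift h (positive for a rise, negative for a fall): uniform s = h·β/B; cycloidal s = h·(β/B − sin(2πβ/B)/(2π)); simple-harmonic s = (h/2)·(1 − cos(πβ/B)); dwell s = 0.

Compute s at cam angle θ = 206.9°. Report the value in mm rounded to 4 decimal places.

seg 1 [0°–38.1°] uniform, h=20: full span → s += 20 → s = 20.0000
seg 2 [38.1°–92°] simple-harmonic, h=-8: full span → s += -8 → s = 12.0000
seg 3 [92°–199.1°] uniform, h=17: full span → s += 17 → s = 29.0000
seg 4 [199.1°–237.3°] simple-harmonic, h=-19: θ=206.9° here. β=7.8, B=38.2. -19/2·(1 − cos(π·0.2042)) = -1.8885 → s = 27.1115

27.1115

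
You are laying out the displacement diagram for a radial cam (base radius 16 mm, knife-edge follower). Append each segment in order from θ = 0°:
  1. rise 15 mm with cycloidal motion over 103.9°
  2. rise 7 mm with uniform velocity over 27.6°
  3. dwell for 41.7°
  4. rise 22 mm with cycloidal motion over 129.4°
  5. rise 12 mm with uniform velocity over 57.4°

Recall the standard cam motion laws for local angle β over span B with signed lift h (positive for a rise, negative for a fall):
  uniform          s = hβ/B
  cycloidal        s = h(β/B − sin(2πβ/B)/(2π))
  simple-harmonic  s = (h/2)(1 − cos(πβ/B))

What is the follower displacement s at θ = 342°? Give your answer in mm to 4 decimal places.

seg 1 [0°–103.9°] cycloidal, h=15: full span → s += 15 → s = 15.0000
seg 2 [103.9°–131.5°] uniform, h=7: full span → s += 7 → s = 22.0000
seg 3 [131.5°–173.2°] dwell: s stays 22.0000
seg 4 [173.2°–302.6°] cycloidal, h=22: full span → s += 22 → s = 44.0000
seg 5 [302.6°–360°] uniform, h=12: θ=342° here. β=39.4, B=57.4. 12·39.4/57.4 = 8.2369 → s = 52.2369

52.2369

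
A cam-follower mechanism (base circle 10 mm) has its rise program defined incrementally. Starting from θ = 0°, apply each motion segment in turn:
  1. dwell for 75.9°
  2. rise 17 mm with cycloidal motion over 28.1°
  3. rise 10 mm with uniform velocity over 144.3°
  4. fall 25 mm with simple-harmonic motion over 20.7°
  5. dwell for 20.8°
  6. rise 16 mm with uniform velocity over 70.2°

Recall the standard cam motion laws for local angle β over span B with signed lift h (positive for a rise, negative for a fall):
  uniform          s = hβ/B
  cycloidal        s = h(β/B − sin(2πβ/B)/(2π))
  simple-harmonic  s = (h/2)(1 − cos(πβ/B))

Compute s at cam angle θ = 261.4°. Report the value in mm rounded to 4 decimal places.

seg 1 [0°–75.9°] dwell: s stays 0.0000
seg 2 [75.9°–104°] cycloidal, h=17: full span → s += 17 → s = 17.0000
seg 3 [104°–248.3°] uniform, h=10: full span → s += 10 → s = 27.0000
seg 4 [248.3°–269°] simple-harmonic, h=-25: θ=261.4° here. β=13.1, B=20.7. -25/2·(1 − cos(π·0.6329)) = -17.5669 → s = 9.4331

9.4331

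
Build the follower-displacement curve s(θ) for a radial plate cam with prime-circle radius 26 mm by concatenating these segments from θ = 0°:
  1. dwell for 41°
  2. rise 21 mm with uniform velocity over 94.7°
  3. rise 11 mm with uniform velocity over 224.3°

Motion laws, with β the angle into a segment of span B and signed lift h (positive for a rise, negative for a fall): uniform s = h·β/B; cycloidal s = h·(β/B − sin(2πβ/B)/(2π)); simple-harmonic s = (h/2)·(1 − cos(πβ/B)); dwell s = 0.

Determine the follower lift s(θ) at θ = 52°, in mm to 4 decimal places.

seg 1 [0°–41°] dwell: s stays 0.0000
seg 2 [41°–135.7°] uniform, h=21: θ=52° here. β=11, B=94.7. 21·11/94.7 = 2.4393 → s = 2.4393

2.4393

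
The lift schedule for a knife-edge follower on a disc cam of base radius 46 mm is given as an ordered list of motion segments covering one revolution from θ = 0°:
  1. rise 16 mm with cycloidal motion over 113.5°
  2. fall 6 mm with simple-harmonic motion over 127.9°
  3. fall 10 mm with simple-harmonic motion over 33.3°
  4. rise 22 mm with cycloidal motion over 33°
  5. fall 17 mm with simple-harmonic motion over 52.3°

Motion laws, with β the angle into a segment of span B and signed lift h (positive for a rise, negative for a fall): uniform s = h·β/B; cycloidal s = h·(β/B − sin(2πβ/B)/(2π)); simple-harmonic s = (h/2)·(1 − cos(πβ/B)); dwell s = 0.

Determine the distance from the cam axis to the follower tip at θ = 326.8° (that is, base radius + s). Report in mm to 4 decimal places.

seg 1 [0°–113.5°] cycloidal, h=16: full span → s += 16 → s = 16.0000
seg 2 [113.5°–241.4°] simple-harmonic, h=-6: full span → s += -6 → s = 10.0000
seg 3 [241.4°–274.7°] simple-harmonic, h=-10: full span → s += -10 → s = 0.0000
seg 4 [274.7°–307.7°] cycloidal, h=22: full span → s += 22 → s = 22.0000
seg 5 [307.7°–360°] simple-harmonic, h=-17: θ=326.8° here. β=19.1, B=52.3. -17/2·(1 − cos(π·0.3652)) = -5.0070 → s = 16.9930
radial distance = base radius + s = 46 + 16.9930 = 62.9930

62.9930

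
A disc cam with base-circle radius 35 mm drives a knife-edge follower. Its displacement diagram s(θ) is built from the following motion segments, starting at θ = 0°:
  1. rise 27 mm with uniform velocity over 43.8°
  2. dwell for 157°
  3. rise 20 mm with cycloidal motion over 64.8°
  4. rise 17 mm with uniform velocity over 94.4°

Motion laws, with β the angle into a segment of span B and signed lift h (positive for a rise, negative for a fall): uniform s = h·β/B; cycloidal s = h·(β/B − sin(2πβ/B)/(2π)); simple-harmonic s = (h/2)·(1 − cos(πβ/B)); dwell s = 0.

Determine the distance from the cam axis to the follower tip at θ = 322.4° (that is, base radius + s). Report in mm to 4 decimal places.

seg 1 [0°–43.8°] uniform, h=27: full span → s += 27 → s = 27.0000
seg 2 [43.8°–200.8°] dwell: s stays 27.0000
seg 3 [200.8°–265.6°] cycloidal, h=20: full span → s += 20 → s = 47.0000
seg 4 [265.6°–360°] uniform, h=17: θ=322.4° here. β=56.8, B=94.4. 17·56.8/94.4 = 10.2288 → s = 57.2288
radial distance = base radius + s = 35 + 57.2288 = 92.2288

92.2288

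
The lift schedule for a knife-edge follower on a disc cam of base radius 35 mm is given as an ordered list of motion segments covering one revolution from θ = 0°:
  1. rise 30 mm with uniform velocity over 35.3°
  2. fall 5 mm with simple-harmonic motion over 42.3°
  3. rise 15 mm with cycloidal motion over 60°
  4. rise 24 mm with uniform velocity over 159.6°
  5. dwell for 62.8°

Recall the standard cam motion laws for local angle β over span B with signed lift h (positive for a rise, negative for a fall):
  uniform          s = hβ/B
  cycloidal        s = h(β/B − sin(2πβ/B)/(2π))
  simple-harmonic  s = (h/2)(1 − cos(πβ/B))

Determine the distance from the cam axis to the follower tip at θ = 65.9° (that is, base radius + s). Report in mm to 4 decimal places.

seg 1 [0°–35.3°] uniform, h=30: full span → s += 30 → s = 30.0000
seg 2 [35.3°–77.6°] simple-harmonic, h=-5: θ=65.9° here. β=30.6, B=42.3. -5/2·(1 − cos(π·0.7234)) = -4.1141 → s = 25.8859
radial distance = base radius + s = 35 + 25.8859 = 60.8859

60.8859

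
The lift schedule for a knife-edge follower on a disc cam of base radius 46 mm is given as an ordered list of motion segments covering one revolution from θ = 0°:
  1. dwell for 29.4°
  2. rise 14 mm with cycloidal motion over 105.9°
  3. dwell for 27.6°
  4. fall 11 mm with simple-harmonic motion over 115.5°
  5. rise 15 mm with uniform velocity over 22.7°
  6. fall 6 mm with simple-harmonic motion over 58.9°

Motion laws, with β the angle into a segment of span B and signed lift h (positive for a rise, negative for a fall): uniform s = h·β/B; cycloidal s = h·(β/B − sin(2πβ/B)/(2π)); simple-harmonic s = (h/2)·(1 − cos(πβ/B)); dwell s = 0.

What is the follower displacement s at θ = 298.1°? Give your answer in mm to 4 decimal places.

seg 1 [0°–29.4°] dwell: s stays 0.0000
seg 2 [29.4°–135.3°] cycloidal, h=14: full span → s += 14 → s = 14.0000
seg 3 [135.3°–162.9°] dwell: s stays 14.0000
seg 4 [162.9°–278.4°] simple-harmonic, h=-11: full span → s += -11 → s = 3.0000
seg 5 [278.4°–301.1°] uniform, h=15: θ=298.1° here. β=19.7, B=22.7. 15·19.7/22.7 = 13.0176 → s = 16.0176

16.0176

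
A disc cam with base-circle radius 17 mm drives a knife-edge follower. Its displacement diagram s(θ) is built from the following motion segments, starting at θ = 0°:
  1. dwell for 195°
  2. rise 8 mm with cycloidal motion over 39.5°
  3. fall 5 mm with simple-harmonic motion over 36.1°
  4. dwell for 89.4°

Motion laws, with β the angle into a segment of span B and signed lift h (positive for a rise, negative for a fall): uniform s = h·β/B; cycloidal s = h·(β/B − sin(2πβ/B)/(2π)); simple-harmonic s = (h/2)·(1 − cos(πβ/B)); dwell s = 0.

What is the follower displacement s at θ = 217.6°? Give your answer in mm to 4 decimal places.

seg 1 [0°–195°] dwell: s stays 0.0000
seg 2 [195°–234.5°] cycloidal, h=8: θ=217.6° here. β=22.6, B=39.5. 8·(0.5722 − sin(2π·0.5722)/(2π)) = 5.1349 → s = 5.1349

5.1349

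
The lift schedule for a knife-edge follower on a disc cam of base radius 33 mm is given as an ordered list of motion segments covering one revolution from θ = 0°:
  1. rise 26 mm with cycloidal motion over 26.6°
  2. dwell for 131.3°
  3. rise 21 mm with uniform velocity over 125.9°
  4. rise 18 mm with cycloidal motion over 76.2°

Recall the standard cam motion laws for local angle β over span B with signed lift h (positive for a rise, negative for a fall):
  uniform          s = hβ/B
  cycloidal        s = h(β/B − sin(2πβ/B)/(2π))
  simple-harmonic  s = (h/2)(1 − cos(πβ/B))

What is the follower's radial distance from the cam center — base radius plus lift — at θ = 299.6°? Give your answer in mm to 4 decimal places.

seg 1 [0°–26.6°] cycloidal, h=26: full span → s += 26 → s = 26.0000
seg 2 [26.6°–157.9°] dwell: s stays 26.0000
seg 3 [157.9°–283.8°] uniform, h=21: full span → s += 21 → s = 47.0000
seg 4 [283.8°–360°] cycloidal, h=18: θ=299.6° here. β=15.8, B=76.2. 18·(0.2073 − sin(2π·0.2073)/(2π)) = 0.9697 → s = 47.9697
radial distance = base radius + s = 33 + 47.9697 = 80.9697

80.9697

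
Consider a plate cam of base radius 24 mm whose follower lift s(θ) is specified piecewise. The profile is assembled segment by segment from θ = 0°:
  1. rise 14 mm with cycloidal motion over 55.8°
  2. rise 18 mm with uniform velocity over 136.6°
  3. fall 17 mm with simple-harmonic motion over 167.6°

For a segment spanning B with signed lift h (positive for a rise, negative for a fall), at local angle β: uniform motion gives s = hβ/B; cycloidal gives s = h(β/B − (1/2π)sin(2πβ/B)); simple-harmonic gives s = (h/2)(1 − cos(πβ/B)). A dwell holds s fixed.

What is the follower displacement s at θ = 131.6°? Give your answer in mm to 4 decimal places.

seg 1 [0°–55.8°] cycloidal, h=14: full span → s += 14 → s = 14.0000
seg 2 [55.8°–192.4°] uniform, h=18: θ=131.6° here. β=75.8, B=136.6. 18·75.8/136.6 = 9.9883 → s = 23.9883

23.9883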